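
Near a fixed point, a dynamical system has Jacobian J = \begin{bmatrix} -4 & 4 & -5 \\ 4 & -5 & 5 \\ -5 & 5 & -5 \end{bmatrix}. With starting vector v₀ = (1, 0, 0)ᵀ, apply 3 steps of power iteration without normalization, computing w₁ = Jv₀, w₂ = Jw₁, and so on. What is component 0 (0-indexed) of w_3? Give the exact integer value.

w1 = Jv₀ = ((-4)·1 + 4·0 + (-5)·0; 4·1 + (-5)·0 + 5·0; (-5)·1 + 5·0 + (-5)·0) = (-4, 4, -5)
w2 = Jw1 = ((-4)·(-4) + 4·4 + (-5)·(-5); 4·(-4) + (-5)·4 + 5·(-5); (-5)·(-4) + 5·4 + (-5)·(-5)) = (57, -61, 65)
w3 = Jw2 = (-797, 858, -915)
The requested component of w3 is -797.

-797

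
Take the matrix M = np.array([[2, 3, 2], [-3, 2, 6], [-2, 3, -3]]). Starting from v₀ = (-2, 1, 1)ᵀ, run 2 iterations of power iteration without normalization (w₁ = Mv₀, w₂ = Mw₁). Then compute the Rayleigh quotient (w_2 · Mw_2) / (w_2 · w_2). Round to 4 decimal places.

3.4311

w1 = Mv₀ = (2·(-2) + 3·1 + 2·1; (-3)·(-2) + 2·1 + 6·1; (-2)·(-2) + 3·1 + (-3)·1) = (1, 14, 4)
w2 = Mw1 = (2·1 + 3·14 + 2·4; (-3)·1 + 2·14 + 6·4; (-2)·1 + 3·14 + (-3)·4) = (52, 49, 28)
Mw2 = (307, 110, -41)
w2·Mw2 = 52·307 + 49·110 + 28·(-41) = 20206; w2·w2 = 52·52 + 49·49 + 28·28 = 5889
λ ≈ 20206/5889 = 3.4311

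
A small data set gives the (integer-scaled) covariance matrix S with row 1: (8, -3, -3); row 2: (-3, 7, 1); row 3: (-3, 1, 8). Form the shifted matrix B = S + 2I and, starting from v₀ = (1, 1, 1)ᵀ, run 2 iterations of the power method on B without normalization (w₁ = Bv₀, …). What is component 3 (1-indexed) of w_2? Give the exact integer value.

B = S + 2I has rows (10, -3, -3); (-3, 9, 1); (-3, 1, 10)
w1 = Bv₀ = (10·1 + (-3)·1 + (-3)·1; (-3)·1 + 9·1 + 1·1; (-3)·1 + 1·1 + 10·1) = (4, 7, 8)
w2 = Bw1 = (10·4 + (-3)·7 + (-3)·8; (-3)·4 + 9·7 + 1·8; (-3)·4 + 1·7 + 10·8) = (-5, 59, 75)
Requested component of w2: 75

75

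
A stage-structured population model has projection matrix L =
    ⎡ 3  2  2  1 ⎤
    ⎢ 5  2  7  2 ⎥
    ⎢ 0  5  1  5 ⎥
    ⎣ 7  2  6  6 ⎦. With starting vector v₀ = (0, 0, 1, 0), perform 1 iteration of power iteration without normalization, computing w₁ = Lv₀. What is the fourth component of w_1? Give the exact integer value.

w1 = Lv₀ = (3·0 + 2·0 + 2·1 + 1·0; 5·0 + 2·0 + 7·1 + 2·0; 0·0 + 5·0 + 1·1 + 5·0; 7·0 + 2·0 + 6·1 + 6·0) = (2, 7, 1, 6)
The requested component of w1 is 6.

6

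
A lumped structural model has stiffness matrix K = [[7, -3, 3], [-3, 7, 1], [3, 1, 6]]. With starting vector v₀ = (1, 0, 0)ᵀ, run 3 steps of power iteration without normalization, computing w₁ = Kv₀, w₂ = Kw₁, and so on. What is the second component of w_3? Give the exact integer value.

-438

w1 = Kv₀ = (7·1 + (-3)·0 + 3·0; (-3)·1 + 7·0 + 1·0; 3·1 + 1·0 + 6·0) = (7, -3, 3)
w2 = Kw1 = (7·7 + (-3)·(-3) + 3·3; (-3)·7 + 7·(-3) + 1·3; 3·7 + 1·(-3) + 6·3) = (67, -39, 36)
w3 = Kw2 = (694, -438, 378)
The requested component of w3 is -438.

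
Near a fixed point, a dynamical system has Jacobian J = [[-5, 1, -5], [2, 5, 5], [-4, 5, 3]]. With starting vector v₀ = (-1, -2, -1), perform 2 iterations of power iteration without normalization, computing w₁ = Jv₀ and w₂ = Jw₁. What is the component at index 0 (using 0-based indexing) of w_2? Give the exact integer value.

w1 = Jv₀ = ((-5)·(-1) + 1·(-2) + (-5)·(-1); 2·(-1) + 5·(-2) + 5·(-1); (-4)·(-1) + 5·(-2) + 3·(-1)) = (8, -17, -9)
w2 = Jw1 = ((-5)·8 + 1·(-17) + (-5)·(-9); 2·8 + 5·(-17) + 5·(-9); (-4)·8 + 5·(-17) + 3·(-9)) = (-12, -114, -144)
The requested component of w2 is -12.

-12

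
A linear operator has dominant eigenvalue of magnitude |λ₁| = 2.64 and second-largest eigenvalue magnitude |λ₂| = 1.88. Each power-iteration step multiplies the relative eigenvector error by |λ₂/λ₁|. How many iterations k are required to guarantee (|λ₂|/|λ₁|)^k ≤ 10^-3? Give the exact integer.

21

|λ₂/λ₁| = 1.88/2.64 = 0.71212
Need k ≥ ln(10^-3) / ln(0.71212) = -6.9078 / -0.3395 ≈ 20.346
Smallest integer k satisfying the bound: 21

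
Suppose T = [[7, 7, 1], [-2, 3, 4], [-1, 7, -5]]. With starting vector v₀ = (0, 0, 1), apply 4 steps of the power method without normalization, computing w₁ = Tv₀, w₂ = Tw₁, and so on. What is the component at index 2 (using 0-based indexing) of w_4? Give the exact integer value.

w1 = Tv₀ = (7·0 + 7·0 + 1·1; (-2)·0 + 3·0 + 4·1; (-1)·0 + 7·0 + (-5)·1) = (1, 4, -5)
w2 = Tw1 = (7·1 + 7·4 + 1·(-5); (-2)·1 + 3·4 + 4·(-5); (-1)·1 + 7·4 + (-5)·(-5)) = (30, -10, 52)
w3 = Tw2 = (192, 118, -360)
w4 = Tw3 = (1810, -1470, 2434)
The requested component of w4 is 2434.

2434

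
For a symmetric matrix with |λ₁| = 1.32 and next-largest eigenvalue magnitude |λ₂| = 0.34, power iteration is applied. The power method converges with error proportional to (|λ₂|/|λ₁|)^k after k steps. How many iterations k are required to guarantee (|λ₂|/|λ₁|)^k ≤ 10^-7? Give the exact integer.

12

|λ₂/λ₁| = 0.34/1.32 = 0.25758
Need k ≥ ln(10^-7) / ln(0.25758) = -16.1181 / -1.3564 ≈ 11.883
Smallest integer k satisfying the bound: 12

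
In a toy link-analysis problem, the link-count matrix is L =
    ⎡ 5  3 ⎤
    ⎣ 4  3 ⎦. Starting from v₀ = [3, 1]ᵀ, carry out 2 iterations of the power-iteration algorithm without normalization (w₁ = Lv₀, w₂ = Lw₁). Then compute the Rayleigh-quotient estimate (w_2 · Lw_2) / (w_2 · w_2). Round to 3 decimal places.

w1 = Lv₀ = (5·3 + 3·1; 4·3 + 3·1) = (18, 15)
w2 = Lw1 = (5·18 + 3·15; 4·18 + 3·15) = (135, 117)
Lw2 = (1026, 891)
w2·Lw2 = 135·1026 + 117·891 = 242757; w2·w2 = 135·135 + 117·117 = 31914
λ ≈ 242757/31914 = 7.607

λ ≈ 7.607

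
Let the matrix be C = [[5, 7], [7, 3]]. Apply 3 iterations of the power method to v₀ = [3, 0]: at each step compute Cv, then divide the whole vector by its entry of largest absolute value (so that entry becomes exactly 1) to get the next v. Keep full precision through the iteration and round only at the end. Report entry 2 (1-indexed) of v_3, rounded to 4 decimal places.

Cv0 = (15.00000, 21.00000); divide by 21.00000 → v1 = (0.71429, 1.00000)
Cv1 = (10.57143, 8.00000); divide by 10.57143 → v2 = (1.00000, 0.75676)
Cv2 = (10.29730, 9.27027); divide by 10.29730 → v3 = (1.00000, 0.90026)
Requested entry of v3: 2058/2286 = 0.9003

0.9003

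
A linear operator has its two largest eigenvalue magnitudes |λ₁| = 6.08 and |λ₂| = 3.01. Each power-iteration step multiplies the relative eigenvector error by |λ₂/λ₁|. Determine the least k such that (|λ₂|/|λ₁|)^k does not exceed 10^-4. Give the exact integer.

|λ₂/λ₁| = 3.01/6.08 = 0.49507
Need k ≥ ln(10^-4) / ln(0.49507) = -9.2103 / -0.7031 ≈ 13.100
Smallest integer k satisfying the bound: 14

14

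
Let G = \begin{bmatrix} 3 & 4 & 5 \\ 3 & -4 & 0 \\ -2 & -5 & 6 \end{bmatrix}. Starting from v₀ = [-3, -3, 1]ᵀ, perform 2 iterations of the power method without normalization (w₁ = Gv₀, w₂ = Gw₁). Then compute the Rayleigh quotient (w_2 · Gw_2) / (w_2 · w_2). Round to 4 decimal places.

λ ≈ 5.9974

w1 = Gv₀ = (-16, 3, 27)
w2 = Gw1 = (99, -60, 179)
Gw2 = (952, 537, 1176)
w2·Gw2 = 99·952 + (-60)·537 + 179·1176 = 272532; w2·w2 = 99·99 + (-60)·(-60) + 179·179 = 45442
λ ≈ 272532/45442 = 5.9974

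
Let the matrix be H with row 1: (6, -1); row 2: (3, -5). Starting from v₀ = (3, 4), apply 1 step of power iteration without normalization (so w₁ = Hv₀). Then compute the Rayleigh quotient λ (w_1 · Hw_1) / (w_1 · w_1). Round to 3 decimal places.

w1 = Hv₀ = (6·3 + (-1)·4; 3·3 + (-5)·4) = (14, -11)
Hw1 = (95, 97)
w1·Hw1 = 14·95 + (-11)·97 = 263; w1·w1 = 14·14 + (-11)·(-11) = 317
λ ≈ 263/317 = 0.830

λ ≈ 0.830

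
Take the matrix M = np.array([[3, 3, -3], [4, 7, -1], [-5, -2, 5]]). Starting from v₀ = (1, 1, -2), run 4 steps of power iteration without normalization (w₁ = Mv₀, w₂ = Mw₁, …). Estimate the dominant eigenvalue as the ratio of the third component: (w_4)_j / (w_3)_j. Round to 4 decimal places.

λ ≈ 10.7479

w1 = Mv₀ = (3·1 + 3·1 + (-3)·(-2); 4·1 + 7·1 + (-1)·(-2); (-5)·1 + (-2)·1 + 5·(-2)) = (12, 13, -17)
w2 = Mw1 = (3·12 + 3·13 + (-3)·(-17); 4·12 + 7·13 + (-1)·(-17); (-5)·12 + (-2)·13 + 5·(-17)) = (126, 156, -171)
w3 = Mw2 = (1359, 1767, -1797)
w4 = Mw3 = (14769, 19602, -19314)
Ratio at component: -19314 / -1797 = 10.7479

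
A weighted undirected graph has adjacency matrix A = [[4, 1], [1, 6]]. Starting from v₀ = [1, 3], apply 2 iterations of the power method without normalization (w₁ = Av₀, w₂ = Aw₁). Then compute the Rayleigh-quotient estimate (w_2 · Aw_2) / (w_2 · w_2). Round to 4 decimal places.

w1 = Av₀ = (4·1 + 1·3; 1·1 + 6·3) = (7, 19)
w2 = Aw1 = (4·7 + 1·19; 1·7 + 6·19) = (47, 121)
Aw2 = (309, 773)
w2·Aw2 = 47·309 + 121·773 = 108056; w2·w2 = 47·47 + 121·121 = 16850
λ ≈ 108056/16850 = 6.4128

6.4128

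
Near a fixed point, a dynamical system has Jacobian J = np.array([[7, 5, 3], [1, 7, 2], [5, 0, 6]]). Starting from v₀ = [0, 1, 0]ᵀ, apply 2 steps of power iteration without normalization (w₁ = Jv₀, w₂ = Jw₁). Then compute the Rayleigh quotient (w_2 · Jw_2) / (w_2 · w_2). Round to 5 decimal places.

w1 = Jv₀ = (7·0 + 5·1 + 3·0; 1·0 + 7·1 + 2·0; 5·0 + 0·1 + 6·0) = (5, 7, 0)
w2 = Jw1 = (7·5 + 5·7 + 3·0; 1·5 + 7·7 + 2·0; 5·5 + 0·7 + 6·0) = (70, 54, 25)
Jw2 = (835, 498, 500)
w2·Jw2 = 70·835 + 54·498 + 25·500 = 97842; w2·w2 = 70·70 + 54·54 + 25·25 = 8441
λ ≈ 97842/8441 = 11.59128

11.59128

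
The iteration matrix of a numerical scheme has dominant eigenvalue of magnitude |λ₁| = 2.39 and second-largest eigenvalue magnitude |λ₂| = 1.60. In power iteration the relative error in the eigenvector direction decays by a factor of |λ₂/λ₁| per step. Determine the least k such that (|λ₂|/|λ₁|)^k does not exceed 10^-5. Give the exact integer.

29

|λ₂/λ₁| = 1.60/2.39 = 0.66946
Need k ≥ ln(10^-5) / ln(0.66946) = -11.5129 / -0.4013 ≈ 28.690
Smallest integer k satisfying the bound: 29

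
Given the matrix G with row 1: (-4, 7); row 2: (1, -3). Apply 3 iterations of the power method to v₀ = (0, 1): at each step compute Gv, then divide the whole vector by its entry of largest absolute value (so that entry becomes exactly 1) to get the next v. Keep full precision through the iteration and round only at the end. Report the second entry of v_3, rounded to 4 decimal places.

Gv0 = (7.00000, -3.00000); divide by 7.00000 → v1 = (1.00000, -0.42857)
Gv1 = (-7.00000, 2.28571); divide by -7.00000 → v2 = (1.00000, -0.32653)
Gv2 = (-6.28571, 1.97959); divide by -6.28571 → v3 = (1.00000, -0.31494)
Requested entry of v3: -97/308 = -0.3149

-0.3149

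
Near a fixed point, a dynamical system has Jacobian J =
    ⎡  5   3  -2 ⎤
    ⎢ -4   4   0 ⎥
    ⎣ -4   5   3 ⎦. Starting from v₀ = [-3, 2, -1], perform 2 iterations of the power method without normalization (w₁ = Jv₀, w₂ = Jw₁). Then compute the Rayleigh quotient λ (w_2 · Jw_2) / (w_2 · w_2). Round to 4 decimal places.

λ ≈ 5.7734

w1 = Jv₀ = (5·(-3) + 3·2 + (-2)·(-1); (-4)·(-3) + 4·2 + 0·(-1); (-4)·(-3) + 5·2 + 3·(-1)) = (-7, 20, 19)
w2 = Jw1 = (5·(-7) + 3·20 + (-2)·19; (-4)·(-7) + 4·20 + 0·19; (-4)·(-7) + 5·20 + 3·19) = (-13, 108, 185)
Jw2 = (-111, 484, 1147)
w2·Jw2 = (-13)·(-111) + 108·484 + 185·1147 = 265910; w2·w2 = (-13)·(-13) + 108·108 + 185·185 = 46058
λ ≈ 265910/46058 = 5.7734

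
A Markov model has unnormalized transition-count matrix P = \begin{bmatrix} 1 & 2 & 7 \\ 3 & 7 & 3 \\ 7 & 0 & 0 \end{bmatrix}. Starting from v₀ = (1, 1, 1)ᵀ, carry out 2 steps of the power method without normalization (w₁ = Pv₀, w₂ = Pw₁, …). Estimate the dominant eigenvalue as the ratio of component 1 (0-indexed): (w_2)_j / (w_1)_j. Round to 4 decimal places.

λ ≈ 10.9231

w1 = Pv₀ = (1·1 + 2·1 + 7·1; 3·1 + 7·1 + 3·1; 7·1 + 0·1 + 0·1) = (10, 13, 7)
w2 = Pw1 = (1·10 + 2·13 + 7·7; 3·10 + 7·13 + 3·7; 7·10 + 0·13 + 0·7) = (85, 142, 70)
Ratio at component: 142 / 13 = 10.9231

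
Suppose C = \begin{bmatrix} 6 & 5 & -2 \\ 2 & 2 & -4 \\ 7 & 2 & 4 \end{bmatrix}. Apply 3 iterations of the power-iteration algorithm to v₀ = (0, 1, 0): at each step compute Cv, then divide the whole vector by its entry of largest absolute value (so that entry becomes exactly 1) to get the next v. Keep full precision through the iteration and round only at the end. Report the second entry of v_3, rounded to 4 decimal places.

Cv0 = (5.00000, 2.00000, 2.00000); divide by 5.00000 → v1 = (1.00000, 0.40000, 0.40000)
Cv1 = (7.20000, 1.20000, 9.40000); divide by 9.40000 → v2 = (0.76596, 0.12766, 1.00000)
Cv2 = (3.23404, -2.21277, 9.61702); divide by 9.61702 → v3 = (0.33628, -0.23009, 1.00000)
Requested entry of v3: -104/452 = -0.2301

-0.2301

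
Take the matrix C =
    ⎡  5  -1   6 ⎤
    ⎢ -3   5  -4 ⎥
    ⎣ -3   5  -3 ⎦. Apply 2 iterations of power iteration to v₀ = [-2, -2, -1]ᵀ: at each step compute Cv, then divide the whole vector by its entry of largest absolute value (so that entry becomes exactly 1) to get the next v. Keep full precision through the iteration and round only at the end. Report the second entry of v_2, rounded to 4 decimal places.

-0.6053

Cv0 = (-14.00000, 0.00000, -1.00000); divide by -14.00000 → v1 = (1.00000, 0.00000, 0.07143)
Cv1 = (5.42857, -3.28571, -3.21429); divide by 5.42857 → v2 = (1.00000, -0.60526, -0.59211)
Requested entry of v2: 46/-76 = -0.6053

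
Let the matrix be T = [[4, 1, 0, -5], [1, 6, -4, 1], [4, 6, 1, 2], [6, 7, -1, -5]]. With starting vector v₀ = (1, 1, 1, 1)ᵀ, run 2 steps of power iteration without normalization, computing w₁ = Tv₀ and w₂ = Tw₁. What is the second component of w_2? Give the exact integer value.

-21

w1 = Tv₀ = (4·1 + 1·1 + 0·1 + (-5)·1; 1·1 + 6·1 + (-4)·1 + 1·1; 4·1 + 6·1 + 1·1 + 2·1; 6·1 + 7·1 + (-1)·1 + (-5)·1) = (0, 4, 13, 7)
w2 = Tw1 = (4·0 + 1·4 + 0·13 + (-5)·7; 1·0 + 6·4 + (-4)·13 + 1·7; 4·0 + 6·4 + 1·13 + 2·7; 6·0 + 7·4 + (-1)·13 + (-5)·7) = (-31, -21, 51, -20)
The requested component of w2 is -21.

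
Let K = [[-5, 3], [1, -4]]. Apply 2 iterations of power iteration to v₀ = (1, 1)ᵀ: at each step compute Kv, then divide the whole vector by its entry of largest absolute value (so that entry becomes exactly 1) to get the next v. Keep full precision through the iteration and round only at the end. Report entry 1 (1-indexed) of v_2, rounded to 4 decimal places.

Kv0 = (-2.00000, -3.00000); divide by -3.00000 → v1 = (0.66667, 1.00000)
Kv1 = (-0.33333, -3.33333); divide by -3.33333 → v2 = (0.10000, 1.00000)
Requested entry of v2: 1/10 = 0.1000

0.1000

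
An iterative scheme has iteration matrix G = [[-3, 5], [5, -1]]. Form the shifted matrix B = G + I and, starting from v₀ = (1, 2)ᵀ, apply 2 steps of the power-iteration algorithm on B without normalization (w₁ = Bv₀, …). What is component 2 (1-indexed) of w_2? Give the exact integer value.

B = G + I has rows (-2, 5); (5, 0)
w1 = Bv₀ = (8, 5)
w2 = Bw1 = (9, 40)
Requested component of w2: 40

40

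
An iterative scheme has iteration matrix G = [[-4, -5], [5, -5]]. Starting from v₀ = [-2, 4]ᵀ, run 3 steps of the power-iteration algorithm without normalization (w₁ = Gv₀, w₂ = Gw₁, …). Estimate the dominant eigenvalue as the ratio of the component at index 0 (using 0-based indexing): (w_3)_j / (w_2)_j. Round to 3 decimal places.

-6.273

w1 = Gv₀ = ((-4)·(-2) + (-5)·4; 5·(-2) + (-5)·4) = (-12, -30)
w2 = Gw1 = ((-4)·(-12) + (-5)·(-30); 5·(-12) + (-5)·(-30)) = (198, 90)
w3 = Gw2 = (-1242, 540)
Ratio at component: -1242 / 198 = -6.273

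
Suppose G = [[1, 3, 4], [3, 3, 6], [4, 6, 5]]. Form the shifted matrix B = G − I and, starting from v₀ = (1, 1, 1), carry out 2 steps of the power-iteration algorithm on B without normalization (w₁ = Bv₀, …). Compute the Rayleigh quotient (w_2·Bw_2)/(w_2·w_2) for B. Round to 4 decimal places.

μ ≈ 11.2884

B = G − I has rows (0, 3, 4); (3, 2, 6); (4, 6, 4)
w1 = Bv₀ = (7, 11, 14)
w2 = Bw1 = (89, 127, 150)
Bw2 = (981, 1421, 1718)
w2·Bw2 = 525476; w2·w2 = 46550; μ ≈ 525476/46550 = 11.2884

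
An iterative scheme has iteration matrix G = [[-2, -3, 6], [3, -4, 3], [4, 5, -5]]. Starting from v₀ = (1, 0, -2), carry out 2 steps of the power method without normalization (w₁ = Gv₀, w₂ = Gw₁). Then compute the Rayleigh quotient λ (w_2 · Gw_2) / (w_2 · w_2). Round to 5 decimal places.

w1 = Gv₀ = (-14, -3, 14)
w2 = Gw1 = (121, 12, -141)
Gw2 = (-1124, -108, 1249)
w2·Gw2 = 121·(-1124) + 12·(-108) + (-141)·1249 = -313409; w2·w2 = 121·121 + 12·12 + (-141)·(-141) = 34666
λ ≈ -313409/34666 = -9.04082

-9.04082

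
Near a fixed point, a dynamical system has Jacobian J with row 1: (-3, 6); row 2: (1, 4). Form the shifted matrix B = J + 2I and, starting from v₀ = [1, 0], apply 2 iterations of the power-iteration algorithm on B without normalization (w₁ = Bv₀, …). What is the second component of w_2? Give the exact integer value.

B = J + 2I has rows (-1, 6); (1, 6)
w1 = Bv₀ = (-1, 1)
w2 = Bw1 = (7, 5)
Requested component of w2: 5

5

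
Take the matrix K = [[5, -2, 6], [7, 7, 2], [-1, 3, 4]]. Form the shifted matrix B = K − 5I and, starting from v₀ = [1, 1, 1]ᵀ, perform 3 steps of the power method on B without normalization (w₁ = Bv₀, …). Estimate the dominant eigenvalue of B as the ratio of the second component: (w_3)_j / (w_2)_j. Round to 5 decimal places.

B = K − 5I has rows (0, -2, 6); (7, 2, 2); (-1, 3, -1)
w1 = Bv₀ = (0·1 + (-2)·1 + 6·1; 7·1 + 2·1 + 2·1; (-1)·1 + 3·1 + (-1)·1) = (4, 11, 1)
w2 = Bw1 = (0·4 + (-2)·11 + 6·1; 7·4 + 2·11 + 2·1; (-1)·4 + 3·11 + (-1)·1) = (-16, 52, 28)
w3 = Bw2 = (64, 48, 144)
Ratio: 48/52 = 0.92308

0.92308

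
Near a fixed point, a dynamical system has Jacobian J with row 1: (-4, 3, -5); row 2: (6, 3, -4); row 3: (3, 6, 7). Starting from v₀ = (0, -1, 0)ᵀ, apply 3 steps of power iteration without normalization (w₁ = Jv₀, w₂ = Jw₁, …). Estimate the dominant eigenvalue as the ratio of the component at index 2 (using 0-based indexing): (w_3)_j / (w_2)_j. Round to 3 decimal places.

λ ≈ 5.826

w1 = Jv₀ = ((-4)·0 + 3·(-1) + (-5)·0; 6·0 + 3·(-1) + (-4)·0; 3·0 + 6·(-1) + 7·0) = (-3, -3, -6)
w2 = Jw1 = ((-4)·(-3) + 3·(-3) + (-5)·(-6); 6·(-3) + 3·(-3) + (-4)·(-6); 3·(-3) + 6·(-3) + 7·(-6)) = (33, -3, -69)
w3 = Jw2 = (204, 465, -402)
Ratio at component: -402 / -69 = 5.826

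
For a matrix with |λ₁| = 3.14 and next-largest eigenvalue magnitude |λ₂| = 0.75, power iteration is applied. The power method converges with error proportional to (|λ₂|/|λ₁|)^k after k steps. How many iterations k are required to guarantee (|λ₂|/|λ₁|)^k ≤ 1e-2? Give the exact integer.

4

|λ₂/λ₁| = 0.75/3.14 = 0.23885
Need k ≥ ln(1e-2) / ln(0.23885) = -4.6052 / -1.4319 ≈ 3.216
Smallest integer k satisfying the bound: 4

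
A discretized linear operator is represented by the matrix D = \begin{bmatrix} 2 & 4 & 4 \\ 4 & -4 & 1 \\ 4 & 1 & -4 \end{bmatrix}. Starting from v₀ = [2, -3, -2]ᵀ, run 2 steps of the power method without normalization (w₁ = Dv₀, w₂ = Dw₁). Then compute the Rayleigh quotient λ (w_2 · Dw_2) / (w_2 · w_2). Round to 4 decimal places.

w1 = Dv₀ = (2·2 + 4·(-3) + 4·(-2); 4·2 + (-4)·(-3) + 1·(-2); 4·2 + 1·(-3) + (-4)·(-2)) = (-16, 18, 13)
w2 = Dw1 = (2·(-16) + 4·18 + 4·13; 4·(-16) + (-4)·18 + 1·13; 4·(-16) + 1·18 + (-4)·13) = (92, -123, -98)
Dw2 = (-700, 762, 637)
w2·Dw2 = 92·(-700) + (-123)·762 + (-98)·637 = -220552; w2·w2 = 92·92 + (-123)·(-123) + (-98)·(-98) = 33197
λ ≈ -220552/33197 = -6.6437

λ ≈ -6.6437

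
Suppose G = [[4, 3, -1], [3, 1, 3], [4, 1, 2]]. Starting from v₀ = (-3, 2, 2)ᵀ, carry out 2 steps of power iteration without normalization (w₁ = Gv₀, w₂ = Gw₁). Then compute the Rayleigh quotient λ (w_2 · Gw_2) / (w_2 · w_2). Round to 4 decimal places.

6.0233

w1 = Gv₀ = (-8, -1, -6)
w2 = Gw1 = (-29, -43, -45)
Gw2 = (-200, -265, -249)
w2·Gw2 = (-29)·(-200) + (-43)·(-265) + (-45)·(-249) = 28400; w2·w2 = (-29)·(-29) + (-43)·(-43) + (-45)·(-45) = 4715
λ ≈ 28400/4715 = 6.0233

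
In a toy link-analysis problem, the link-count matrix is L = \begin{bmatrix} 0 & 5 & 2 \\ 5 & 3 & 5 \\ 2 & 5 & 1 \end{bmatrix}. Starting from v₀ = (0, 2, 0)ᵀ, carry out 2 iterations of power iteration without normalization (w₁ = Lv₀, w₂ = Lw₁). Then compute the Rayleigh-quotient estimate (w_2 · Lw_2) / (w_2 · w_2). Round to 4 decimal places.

w1 = Lv₀ = (0·0 + 5·2 + 2·0; 5·0 + 3·2 + 5·0; 2·0 + 5·2 + 1·0) = (10, 6, 10)
w2 = Lw1 = (0·10 + 5·6 + 2·10; 5·10 + 3·6 + 5·10; 2·10 + 5·6 + 1·10) = (50, 118, 60)
Lw2 = (710, 904, 750)
w2·Lw2 = 50·710 + 118·904 + 60·750 = 187172; w2·w2 = 50·50 + 118·118 + 60·60 = 20024
λ ≈ 187172/20024 = 9.3474

λ ≈ 9.3474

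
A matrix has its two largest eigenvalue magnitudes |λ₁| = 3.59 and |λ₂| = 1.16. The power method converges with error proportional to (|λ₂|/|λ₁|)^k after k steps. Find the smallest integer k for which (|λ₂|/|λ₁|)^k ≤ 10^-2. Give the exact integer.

5

|λ₂/λ₁| = 1.16/3.59 = 0.32312
Need k ≥ ln(10^-2) / ln(0.32312) = -4.6052 / -1.1297 ≈ 4.076
Smallest integer k satisfying the bound: 5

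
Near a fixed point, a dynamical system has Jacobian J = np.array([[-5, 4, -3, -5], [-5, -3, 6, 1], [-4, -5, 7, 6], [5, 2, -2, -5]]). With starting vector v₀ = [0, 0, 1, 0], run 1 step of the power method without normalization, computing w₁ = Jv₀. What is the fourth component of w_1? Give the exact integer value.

-2

w1 = Jv₀ = ((-5)·0 + 4·0 + (-3)·1 + (-5)·0; (-5)·0 + (-3)·0 + 6·1 + 1·0; (-4)·0 + (-5)·0 + 7·1 + 6·0; 5·0 + 2·0 + (-2)·1 + (-5)·0) = (-3, 6, 7, -2)
The requested component of w1 is -2.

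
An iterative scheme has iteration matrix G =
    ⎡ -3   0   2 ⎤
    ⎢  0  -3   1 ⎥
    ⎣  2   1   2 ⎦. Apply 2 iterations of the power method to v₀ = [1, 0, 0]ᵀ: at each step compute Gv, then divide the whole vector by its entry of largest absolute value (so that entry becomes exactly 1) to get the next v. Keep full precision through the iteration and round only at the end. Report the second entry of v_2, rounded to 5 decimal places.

Gv0 = (-3.000000, 0.000000, 2.000000); divide by -3.000000 → v1 = (1.000000, 0.000000, -0.666667)
Gv1 = (-4.333333, -0.666667, 0.666667); divide by -4.333333 → v2 = (1.000000, 0.153846, -0.153846)
Requested entry of v2: 2/13 = 0.15385

0.15385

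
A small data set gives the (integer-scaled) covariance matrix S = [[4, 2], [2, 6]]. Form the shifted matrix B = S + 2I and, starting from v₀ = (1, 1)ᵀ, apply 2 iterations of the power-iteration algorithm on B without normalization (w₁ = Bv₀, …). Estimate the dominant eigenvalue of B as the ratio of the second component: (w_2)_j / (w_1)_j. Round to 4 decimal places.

B = S + 2I has rows (6, 2); (2, 8)
w1 = Bv₀ = (8, 10)
w2 = Bw1 = (68, 96)
Ratio: 96/10 = 9.6000

μ ≈ 9.6000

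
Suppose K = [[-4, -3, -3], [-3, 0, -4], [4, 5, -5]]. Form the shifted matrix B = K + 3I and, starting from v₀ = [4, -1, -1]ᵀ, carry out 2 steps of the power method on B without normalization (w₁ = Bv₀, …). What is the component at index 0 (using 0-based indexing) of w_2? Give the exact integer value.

B = K + 3I has rows (-1, -3, -3); (-3, 3, -4); (4, 5, -2)
w1 = Bv₀ = ((-1)·4 + (-3)·(-1) + (-3)·(-1); (-3)·4 + 3·(-1) + (-4)·(-1); 4·4 + 5·(-1) + (-2)·(-1)) = (2, -11, 13)
w2 = Bw1 = ((-1)·2 + (-3)·(-11) + (-3)·13; (-3)·2 + 3·(-11) + (-4)·13; 4·2 + 5·(-11) + (-2)·13) = (-8, -91, -73)
Requested component of w2: -8

-8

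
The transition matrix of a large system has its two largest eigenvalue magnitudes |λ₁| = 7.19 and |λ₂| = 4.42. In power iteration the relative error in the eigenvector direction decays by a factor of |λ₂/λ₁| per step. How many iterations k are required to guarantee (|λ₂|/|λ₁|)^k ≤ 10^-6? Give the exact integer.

29

|λ₂/λ₁| = 4.42/7.19 = 0.61474
Need k ≥ ln(10^-6) / ln(0.61474) = -13.8155 / -0.4866 ≈ 28.395
Smallest integer k satisfying the bound: 29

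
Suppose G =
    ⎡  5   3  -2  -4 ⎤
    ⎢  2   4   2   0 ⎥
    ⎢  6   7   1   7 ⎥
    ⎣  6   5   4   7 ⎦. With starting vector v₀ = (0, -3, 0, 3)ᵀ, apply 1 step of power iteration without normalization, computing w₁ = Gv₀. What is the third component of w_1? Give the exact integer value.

0

w1 = Gv₀ = (-21, -12, 0, 6)
The requested component of w1 is 0.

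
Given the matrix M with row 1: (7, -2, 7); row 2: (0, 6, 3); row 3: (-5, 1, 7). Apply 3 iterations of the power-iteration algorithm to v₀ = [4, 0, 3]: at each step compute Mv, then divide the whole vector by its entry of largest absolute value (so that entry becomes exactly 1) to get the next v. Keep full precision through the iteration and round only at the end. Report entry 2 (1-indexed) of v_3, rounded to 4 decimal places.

0.1076

Mv0 = (49.00000, 9.00000, 1.00000); divide by 49.00000 → v1 = (1.00000, 0.18367, 0.02041)
Mv1 = (6.77551, 1.16327, -4.67347); divide by 6.77551 → v2 = (1.00000, 0.17169, -0.68976)
Mv2 = (1.82831, -1.03916, -9.65663); divide by -9.65663 → v3 = (-0.18933, 0.10761, 1.00000)
Requested entry of v3: -345/-3206 = 0.1076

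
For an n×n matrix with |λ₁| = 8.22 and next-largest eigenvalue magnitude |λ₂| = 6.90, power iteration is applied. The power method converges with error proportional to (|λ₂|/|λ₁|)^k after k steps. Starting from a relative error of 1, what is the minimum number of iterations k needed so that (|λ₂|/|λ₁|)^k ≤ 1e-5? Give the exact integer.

66

|λ₂/λ₁| = 6.90/8.22 = 0.83942
Need k ≥ ln(1e-5) / ln(0.83942) = -11.5129 / -0.1750 ≈ 65.770
Smallest integer k satisfying the bound: 66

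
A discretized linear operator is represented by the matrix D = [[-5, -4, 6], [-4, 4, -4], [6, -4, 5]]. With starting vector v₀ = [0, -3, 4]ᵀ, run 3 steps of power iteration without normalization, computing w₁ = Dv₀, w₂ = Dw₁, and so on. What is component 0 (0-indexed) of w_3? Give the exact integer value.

3844

w1 = Dv₀ = (36, -28, 32)
w2 = Dw1 = (124, -384, 488)
w3 = Dw2 = (3844, -3984, 4720)
The requested component of w3 is 3844.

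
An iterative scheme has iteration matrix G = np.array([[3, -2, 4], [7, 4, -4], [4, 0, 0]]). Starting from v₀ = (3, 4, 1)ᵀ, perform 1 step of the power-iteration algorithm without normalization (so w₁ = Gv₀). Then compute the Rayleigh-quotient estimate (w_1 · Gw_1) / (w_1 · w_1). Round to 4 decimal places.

3.3005

w1 = Gv₀ = (3·3 + (-2)·4 + 4·1; 7·3 + 4·4 + (-4)·1; 4·3 + 0·4 + 0·1) = (5, 33, 12)
Gw1 = (-3, 119, 20)
w1·Gw1 = 5·(-3) + 33·119 + 12·20 = 4152; w1·w1 = 5·5 + 33·33 + 12·12 = 1258
λ ≈ 4152/1258 = 3.3005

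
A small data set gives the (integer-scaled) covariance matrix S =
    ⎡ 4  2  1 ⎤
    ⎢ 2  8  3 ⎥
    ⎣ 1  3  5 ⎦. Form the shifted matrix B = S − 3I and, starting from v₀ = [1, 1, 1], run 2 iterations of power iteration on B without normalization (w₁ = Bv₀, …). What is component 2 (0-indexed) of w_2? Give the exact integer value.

46

B = S − 3I has rows (1, 2, 1); (2, 5, 3); (1, 3, 2)
w1 = Bv₀ = (1·1 + 2·1 + 1·1; 2·1 + 5·1 + 3·1; 1·1 + 3·1 + 2·1) = (4, 10, 6)
w2 = Bw1 = (1·4 + 2·10 + 1·6; 2·4 + 5·10 + 3·6; 1·4 + 3·10 + 2·6) = (30, 76, 46)
Requested component of w2: 46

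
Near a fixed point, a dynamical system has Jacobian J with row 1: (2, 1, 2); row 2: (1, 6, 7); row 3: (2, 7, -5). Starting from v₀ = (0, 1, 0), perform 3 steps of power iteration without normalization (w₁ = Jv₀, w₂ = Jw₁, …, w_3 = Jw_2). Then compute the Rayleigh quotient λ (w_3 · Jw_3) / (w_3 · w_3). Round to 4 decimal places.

λ ≈ 8.0552

w1 = Jv₀ = (2·0 + 1·1 + 2·0; 1·0 + 6·1 + 7·0; 2·0 + 7·1 + (-5)·0) = (1, 6, 7)
w2 = Jw1 = (2·1 + 1·6 + 2·7; 1·1 + 6·6 + 7·7; 2·1 + 7·6 + (-5)·7) = (22, 86, 9)
w3 = Jw2 = (148, 601, 601)
Jw3 = (2099, 7961, 1498)
w3·Jw3 = 148·2099 + 601·7961 + 601·1498 = 5995511; w3·w3 = 148·148 + 601·601 + 601·601 = 744306
λ ≈ 5995511/744306 = 8.0552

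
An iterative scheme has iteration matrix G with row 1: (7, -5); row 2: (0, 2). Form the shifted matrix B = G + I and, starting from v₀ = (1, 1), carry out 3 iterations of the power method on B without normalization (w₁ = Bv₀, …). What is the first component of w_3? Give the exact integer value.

B = G + I has rows (8, -5); (0, 3)
w1 = Bv₀ = (8·1 + (-5)·1; 0·1 + 3·1) = (3, 3)
w2 = Bw1 = (8·3 + (-5)·3; 0·3 + 3·3) = (9, 9)
w3 = Bw2 = (27, 27)
Requested component of w3: 27

27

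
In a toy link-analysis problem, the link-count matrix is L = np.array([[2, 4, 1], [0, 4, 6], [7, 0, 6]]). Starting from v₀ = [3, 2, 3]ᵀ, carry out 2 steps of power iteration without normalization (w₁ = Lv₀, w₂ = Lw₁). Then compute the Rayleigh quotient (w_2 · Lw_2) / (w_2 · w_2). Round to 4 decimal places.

λ ≈ 10.0759

w1 = Lv₀ = (17, 26, 39)
w2 = Lw1 = (177, 338, 353)
Lw2 = (2059, 3470, 3357)
w2·Lw2 = 177·2059 + 338·3470 + 353·3357 = 2722324; w2·w2 = 177·177 + 338·338 + 353·353 = 270182
λ ≈ 2722324/270182 = 10.0759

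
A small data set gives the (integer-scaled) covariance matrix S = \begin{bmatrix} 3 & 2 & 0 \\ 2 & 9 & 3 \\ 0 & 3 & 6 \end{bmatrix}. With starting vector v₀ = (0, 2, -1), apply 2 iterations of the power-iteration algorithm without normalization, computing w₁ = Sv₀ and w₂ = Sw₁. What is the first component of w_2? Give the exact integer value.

42

w1 = Sv₀ = (4, 15, 0)
w2 = Sw1 = (42, 143, 45)
The requested component of w2 is 42.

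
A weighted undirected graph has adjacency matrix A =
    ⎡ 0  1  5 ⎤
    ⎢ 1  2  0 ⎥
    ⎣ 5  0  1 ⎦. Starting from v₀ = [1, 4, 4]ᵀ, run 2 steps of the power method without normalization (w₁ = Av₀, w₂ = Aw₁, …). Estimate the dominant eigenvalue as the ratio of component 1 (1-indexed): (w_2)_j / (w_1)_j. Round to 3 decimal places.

w1 = Av₀ = (0·1 + 1·4 + 5·4; 1·1 + 2·4 + 0·4; 5·1 + 0·4 + 1·4) = (24, 9, 9)
w2 = Aw1 = (0·24 + 1·9 + 5·9; 1·24 + 2·9 + 0·9; 5·24 + 0·9 + 1·9) = (54, 42, 129)
Ratio at component: 54 / 24 = 2.250

λ ≈ 2.250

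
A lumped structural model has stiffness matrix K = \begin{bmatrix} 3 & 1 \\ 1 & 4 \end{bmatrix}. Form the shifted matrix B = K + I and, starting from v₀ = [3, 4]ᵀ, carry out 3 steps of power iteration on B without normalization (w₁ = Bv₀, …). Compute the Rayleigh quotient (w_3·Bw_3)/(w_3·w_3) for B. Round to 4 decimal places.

B = K + I has rows (4, 1); (1, 5)
w1 = Bv₀ = (4·3 + 1·4; 1·3 + 5·4) = (16, 23)
w2 = Bw1 = (4·16 + 1·23; 1·16 + 5·23) = (87, 131)
w3 = Bw2 = (479, 742)
Bw3 = (2658, 4189)
w3·Bw3 = 4381420; w3·w3 = 780005; μ ≈ 4381420/780005 = 5.6172

5.6172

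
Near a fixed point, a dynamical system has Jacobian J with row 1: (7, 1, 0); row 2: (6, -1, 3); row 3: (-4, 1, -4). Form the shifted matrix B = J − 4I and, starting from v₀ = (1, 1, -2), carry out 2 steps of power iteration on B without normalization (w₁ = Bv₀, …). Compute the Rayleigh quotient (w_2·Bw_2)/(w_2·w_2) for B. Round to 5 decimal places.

B = J − 4I has rows (3, 1, 0); (6, -5, 3); (-4, 1, -8)
w1 = Bv₀ = (4, -5, 13)
w2 = Bw1 = (7, 88, -125)
Bw2 = (109, -773, 1060)
w2·Bw2 = -199761; w2·w2 = 23418; μ ≈ -199761/23418 = -8.53023

μ ≈ -8.53023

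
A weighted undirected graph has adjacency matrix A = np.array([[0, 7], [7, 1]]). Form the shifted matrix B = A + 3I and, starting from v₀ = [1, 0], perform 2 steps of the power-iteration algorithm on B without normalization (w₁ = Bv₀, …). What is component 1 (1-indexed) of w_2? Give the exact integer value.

B = A + 3I has rows (3, 7); (7, 4)
w1 = Bv₀ = (3·1 + 7·0; 7·1 + 4·0) = (3, 7)
w2 = Bw1 = (3·3 + 7·7; 7·3 + 4·7) = (58, 49)
Requested component of w2: 58

58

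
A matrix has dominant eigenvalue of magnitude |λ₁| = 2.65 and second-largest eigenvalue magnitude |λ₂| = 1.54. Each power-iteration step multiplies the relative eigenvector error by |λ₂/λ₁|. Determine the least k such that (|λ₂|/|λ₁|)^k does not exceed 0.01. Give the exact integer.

9

|λ₂/λ₁| = 1.54/2.65 = 0.58113
Need k ≥ ln(0.01) / ln(0.58113) = -4.6052 / -0.5428 ≈ 8.484
Smallest integer k satisfying the bound: 9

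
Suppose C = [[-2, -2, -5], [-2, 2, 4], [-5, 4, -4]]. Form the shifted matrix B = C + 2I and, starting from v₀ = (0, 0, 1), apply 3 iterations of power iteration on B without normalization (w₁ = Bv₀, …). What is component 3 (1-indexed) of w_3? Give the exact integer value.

B = C + 2I has rows (0, -2, -5); (-2, 4, 4); (-5, 4, -2)
w1 = Bv₀ = (-5, 4, -2)
w2 = Bw1 = (2, 18, 45)
w3 = Bw2 = (-261, 248, -28)
Requested component of w3: -28

-28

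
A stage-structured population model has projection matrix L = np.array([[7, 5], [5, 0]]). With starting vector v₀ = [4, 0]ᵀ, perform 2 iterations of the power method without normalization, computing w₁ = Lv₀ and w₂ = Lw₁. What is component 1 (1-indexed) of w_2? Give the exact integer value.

296

w1 = Lv₀ = (7·4 + 5·0; 5·4 + 0·0) = (28, 20)
w2 = Lw1 = (7·28 + 5·20; 5·28 + 0·20) = (296, 140)
The requested component of w2 is 296.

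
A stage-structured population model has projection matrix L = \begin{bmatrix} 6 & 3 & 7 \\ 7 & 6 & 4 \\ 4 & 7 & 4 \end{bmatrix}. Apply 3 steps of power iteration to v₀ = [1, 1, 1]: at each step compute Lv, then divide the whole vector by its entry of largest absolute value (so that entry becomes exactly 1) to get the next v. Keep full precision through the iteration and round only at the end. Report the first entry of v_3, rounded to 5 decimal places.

Lv0 = (16.000000, 17.000000, 15.000000); divide by 17.000000 → v1 = (0.941176, 1.000000, 0.882353)
Lv1 = (14.823529, 16.117647, 14.294118); divide by 16.117647 → v2 = (0.919708, 1.000000, 0.886861)
Lv2 = (14.726277, 15.985401, 14.226277); divide by 15.985401 → v3 = (0.921233, 1.000000, 0.889954)
Requested entry of v3: 4035/4380 = 0.92123

0.92123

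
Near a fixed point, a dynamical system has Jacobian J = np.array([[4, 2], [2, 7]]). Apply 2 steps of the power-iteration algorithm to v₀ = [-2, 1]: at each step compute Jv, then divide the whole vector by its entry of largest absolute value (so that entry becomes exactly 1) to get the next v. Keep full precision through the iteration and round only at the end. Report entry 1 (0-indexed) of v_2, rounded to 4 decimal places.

-0.5000

Jv0 = (-6.00000, 3.00000); divide by -6.00000 → v1 = (1.00000, -0.50000)
Jv1 = (3.00000, -1.50000); divide by 3.00000 → v2 = (1.00000, -0.50000)
Requested entry of v2: 9/-18 = -0.5000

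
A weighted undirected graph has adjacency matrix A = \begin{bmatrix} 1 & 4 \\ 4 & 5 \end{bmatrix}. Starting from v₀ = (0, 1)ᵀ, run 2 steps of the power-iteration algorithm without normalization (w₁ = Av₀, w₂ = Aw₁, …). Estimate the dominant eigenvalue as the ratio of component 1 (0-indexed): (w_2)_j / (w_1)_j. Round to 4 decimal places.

w1 = Av₀ = (1·0 + 4·1; 4·0 + 5·1) = (4, 5)
w2 = Aw1 = (1·4 + 4·5; 4·4 + 5·5) = (24, 41)
Ratio at component: 41 / 5 = 8.2000

λ ≈ 8.2000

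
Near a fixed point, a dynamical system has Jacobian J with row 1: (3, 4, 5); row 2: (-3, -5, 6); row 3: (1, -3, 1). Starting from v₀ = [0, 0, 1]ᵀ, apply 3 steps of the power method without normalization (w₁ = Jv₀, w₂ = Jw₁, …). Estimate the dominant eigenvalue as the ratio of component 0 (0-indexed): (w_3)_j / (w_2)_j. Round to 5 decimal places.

λ ≈ -1.90909

w1 = Jv₀ = (3·0 + 4·0 + 5·1; (-3)·0 + (-5)·0 + 6·1; 1·0 + (-3)·0 + 1·1) = (5, 6, 1)
w2 = Jw1 = (3·5 + 4·6 + 5·1; (-3)·5 + (-5)·6 + 6·1; 1·5 + (-3)·6 + 1·1) = (44, -39, -12)
w3 = Jw2 = (-84, -9, 149)
Ratio at component: -84 / 44 = -1.90909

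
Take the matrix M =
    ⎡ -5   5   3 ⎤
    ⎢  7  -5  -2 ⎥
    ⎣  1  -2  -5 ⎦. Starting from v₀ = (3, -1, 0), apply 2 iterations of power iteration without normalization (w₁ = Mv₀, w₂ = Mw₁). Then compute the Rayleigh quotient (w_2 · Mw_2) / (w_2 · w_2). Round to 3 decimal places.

λ ≈ -11.946

w1 = Mv₀ = ((-5)·3 + 5·(-1) + 3·0; 7·3 + (-5)·(-1) + (-2)·0; 1·3 + (-2)·(-1) + (-5)·0) = (-20, 26, 5)
w2 = Mw1 = ((-5)·(-20) + 5·26 + 3·5; 7·(-20) + (-5)·26 + (-2)·5; 1·(-20) + (-2)·26 + (-5)·5) = (245, -280, -97)
Mw2 = (-2916, 3309, 1290)
w2·Mw2 = 245·(-2916) + (-280)·3309 + (-97)·1290 = -1766070; w2·w2 = 245·245 + (-280)·(-280) + (-97)·(-97) = 147834
λ ≈ -1766070/147834 = -11.946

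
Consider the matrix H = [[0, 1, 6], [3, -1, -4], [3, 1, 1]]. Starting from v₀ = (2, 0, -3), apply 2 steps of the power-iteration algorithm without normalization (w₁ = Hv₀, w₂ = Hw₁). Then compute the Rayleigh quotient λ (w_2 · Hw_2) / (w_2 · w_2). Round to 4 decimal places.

-3.9266

w1 = Hv₀ = (0·2 + 1·0 + 6·(-3); 3·2 + (-1)·0 + (-4)·(-3); 3·2 + 1·0 + 1·(-3)) = (-18, 18, 3)
w2 = Hw1 = (0·(-18) + 1·18 + 6·3; 3·(-18) + (-1)·18 + (-4)·3; 3·(-18) + 1·18 + 1·3) = (36, -84, -33)
Hw2 = (-282, 324, -9)
w2·Hw2 = 36·(-282) + (-84)·324 + (-33)·(-9) = -37071; w2·w2 = 36·36 + (-84)·(-84) + (-33)·(-33) = 9441
λ ≈ -37071/9441 = -3.9266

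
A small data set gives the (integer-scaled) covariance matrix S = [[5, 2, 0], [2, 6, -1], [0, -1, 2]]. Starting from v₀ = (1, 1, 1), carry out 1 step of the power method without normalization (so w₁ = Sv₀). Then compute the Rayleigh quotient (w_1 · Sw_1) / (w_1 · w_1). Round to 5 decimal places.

7.30303

w1 = Sv₀ = (5·1 + 2·1 + 0·1; 2·1 + 6·1 + (-1)·1; 0·1 + (-1)·1 + 2·1) = (7, 7, 1)
Sw1 = (49, 55, -5)
w1·Sw1 = 7·49 + 7·55 + 1·(-5) = 723; w1·w1 = 7·7 + 7·7 + 1·1 = 99
λ ≈ 723/99 = 7.30303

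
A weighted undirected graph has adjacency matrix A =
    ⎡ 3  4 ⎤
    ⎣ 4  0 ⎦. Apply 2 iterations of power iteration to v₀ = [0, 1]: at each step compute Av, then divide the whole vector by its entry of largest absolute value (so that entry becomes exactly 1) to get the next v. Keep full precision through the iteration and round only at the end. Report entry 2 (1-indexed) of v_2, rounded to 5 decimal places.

Av0 = (4.000000, 0.000000); divide by 4.000000 → v1 = (1.000000, 0.000000)
Av1 = (3.000000, 4.000000); divide by 4.000000 → v2 = (0.750000, 1.000000)
Requested entry of v2: 16/16 = 1.00000

1.00000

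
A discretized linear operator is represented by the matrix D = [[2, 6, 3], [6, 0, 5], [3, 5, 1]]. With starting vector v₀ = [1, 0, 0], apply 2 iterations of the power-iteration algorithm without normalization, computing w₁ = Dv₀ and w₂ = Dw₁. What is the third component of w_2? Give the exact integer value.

39

w1 = Dv₀ = (2·1 + 6·0 + 3·0; 6·1 + 0·0 + 5·0; 3·1 + 5·0 + 1·0) = (2, 6, 3)
w2 = Dw1 = (2·2 + 6·6 + 3·3; 6·2 + 0·6 + 5·3; 3·2 + 5·6 + 1·3) = (49, 27, 39)
The requested component of w2 is 39.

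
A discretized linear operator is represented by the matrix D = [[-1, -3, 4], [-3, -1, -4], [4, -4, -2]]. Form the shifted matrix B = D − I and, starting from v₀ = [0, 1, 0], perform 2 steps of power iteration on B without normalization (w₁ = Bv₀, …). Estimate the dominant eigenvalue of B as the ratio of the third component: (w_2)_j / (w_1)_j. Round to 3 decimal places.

B = D − I has rows (-2, -3, 4); (-3, -2, -4); (4, -4, -3)
w1 = Bv₀ = ((-2)·0 + (-3)·1 + 4·0; (-3)·0 + (-2)·1 + (-4)·0; 4·0 + (-4)·1 + (-3)·0) = (-3, -2, -4)
w2 = Bw1 = ((-2)·(-3) + (-3)·(-2) + 4·(-4); (-3)·(-3) + (-2)·(-2) + (-4)·(-4); 4·(-3) + (-4)·(-2) + (-3)·(-4)) = (-4, 29, 8)
Ratio: 8/-4 = -2.000

-2.000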